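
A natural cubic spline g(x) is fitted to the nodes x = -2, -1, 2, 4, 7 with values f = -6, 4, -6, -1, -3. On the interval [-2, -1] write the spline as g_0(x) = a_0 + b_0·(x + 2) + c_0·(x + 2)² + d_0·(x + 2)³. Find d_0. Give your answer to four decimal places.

Put M_i = g'' at the i-th knot. Here h = (1, 3, 2, 3) and Δ = (10, -10/3, 5/2, -2/3), so the interior equations h_(i-1)·M_(i-1) + 2(h_(i-1)+h_i)·M_i + h_i·M_(i+1) = 6(Δ_i − Δ_(i-1)) read
  1·M_0 + 8·M_1 + 3·M_2 = 6(Δ_1 - Δ_0) = -80
  3·M_1 + 10·M_2 + 2·M_3 = 6(Δ_2 - Δ_1) = 35
  2·M_2 + 10·M_3 + 3·M_4 = 6(Δ_3 - Δ_2) = -19
Natural end conditions: M_0 = M_4 = 0.
Forward elimination and back-substitution give M_0 = 0, M_1 = -1474/113, M_2 = 2752/339, M_3 = -2389/678, M_4 = 0.
On [-2, -1], with g_0(x) = a_0 + b_0·(x + 2) + c_0·(x + 2)² + d_0·(x + 2)³: c_0 = M_0/2 = 0, d_0 = (M_1 - M_0)/(6h_0) = -737/339, b_0 = Δ_0 - h_0(2M_0 + M_1)/6 = 4127/339.

-2.1740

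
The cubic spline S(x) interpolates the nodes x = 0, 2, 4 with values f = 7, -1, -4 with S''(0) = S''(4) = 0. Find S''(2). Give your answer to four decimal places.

Put M_i = S'' at the i-th knot. Here h = (2, 2) and Δ = (-4, -3/2), so the interior equations h_(i-1)·M_(i-1) + 2(h_(i-1)+h_i)·M_i + h_i·M_(i+1) = 6(Δ_i − Δ_(i-1)) read
  2·M_0 + 8·M_1 + 2·M_2 = 6(Δ_1 - Δ_0) = 15
Natural end conditions: M_0 = M_2 = 0.
Solving the tridiagonal system: M_0 = 0, M_1 = 15/8, M_2 = 0.

1.8750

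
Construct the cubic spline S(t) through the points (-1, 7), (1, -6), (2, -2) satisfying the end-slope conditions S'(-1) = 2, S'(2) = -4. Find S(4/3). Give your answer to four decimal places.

Let σ_i = S''(x_i). Step sizes h_i = 2, 1; slopes of the chords Δ_i = (y_(i+1) - y_i)/h_i = -13/2, 4.
  2·σ_0 + 6·σ_1 + 1·σ_2 = 6(Δ_1 - Δ_0) = 63
Clamped end conditions give two more equations: 2h_0·σ_0 + h_0·σ_1 = 6(Δ_0 - S'(-1)) = -51 and h_1·σ_1 + 2h_1·σ_2 = 6(S'(2) - Δ_1) = -48.
Solving the tridiagonal system: σ_0 = -101/4, σ_1 = 25, σ_2 = -73/2.
On [1, 2], S(t) = -6 + 7/4·(t - 1) + 25/2·(t - 1)² - 41/4·(t - 1)³.
With (t - 1) = 1/3: S(4/3) = -119/27.

-4.4074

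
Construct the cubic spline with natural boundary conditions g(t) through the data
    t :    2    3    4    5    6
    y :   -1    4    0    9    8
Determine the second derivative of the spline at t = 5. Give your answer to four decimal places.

-22.6071

Put σ_i = g'' at the i-th knot. Here h = (1, 1, 1, 1) and Δ = (5, -4, 9, -1), so the interior equations h_(i-1)·σ_(i-1) + 2(h_(i-1)+h_i)·σ_i + h_i·σ_(i+1) = 6(Δ_i − Δ_(i-1)) read
  1·σ_0 + 4·σ_1 + 1·σ_2 = 6(Δ_1 - Δ_0) = -54
  1·σ_1 + 4·σ_2 + 1·σ_3 = 6(Δ_2 - Δ_1) = 78
  1·σ_2 + 4·σ_3 + 1·σ_4 = 6(Δ_3 - Δ_2) = -60
Natural end conditions: σ_0 = σ_4 = 0.
Hence σ_0 = 0, σ_1 = -591/28, σ_2 = 213/7, σ_3 = -633/28, σ_4 = 0.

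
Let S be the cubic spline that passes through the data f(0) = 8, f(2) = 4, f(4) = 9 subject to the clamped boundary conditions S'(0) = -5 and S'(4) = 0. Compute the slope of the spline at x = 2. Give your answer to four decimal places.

Let m_i = S''(x_i). Step sizes h_i = 2, 2; slopes of the chords Δ_i = (y_(i+1) - y_i)/h_i = -2, 5/2.
  2·m_0 + 8·m_1 + 2·m_2 = 6(Δ_1 - Δ_0) = 27
Clamped end conditions give two more equations: 2h_0·m_0 + h_0·m_1 = 6(Δ_0 - S'(0)) = 18 and h_1·m_1 + 2h_1·m_2 = 6(S'(4) - Δ_1) = -15.
Hence m_0 = 19/8, m_1 = 17/4, m_2 = -47/8.
On [2, 4], S'(x) = b_1 + 2c_1·(x - 2) + 3d_1·(x - 2)² with b_1 = Δ_1 - h_1(2m_1 + m_2)/6 = 13/8, c_1 = m_1/2 = 17/8, d_1 = (m_2 - m_1)/(6h_1) = -27/32. So S'(2) = 13/8.

1.6250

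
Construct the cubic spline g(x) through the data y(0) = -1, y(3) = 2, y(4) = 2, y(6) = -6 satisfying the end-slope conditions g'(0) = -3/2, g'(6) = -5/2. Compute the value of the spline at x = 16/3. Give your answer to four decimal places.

Write M_i for g''(x_i). With h_i = 3, 1, 2 and divided differences Δ_i = 1, 0, -4, the continuity of g' gives the tridiagonal system
  3·M_0 + 8·M_1 + 1·M_2 = 6(Δ_1 - Δ_0) = -6
  1·M_1 + 6·M_2 + 2·M_3 = 6(Δ_2 - Δ_1) = -24
Clamped end conditions give two more equations: 2h_0·M_0 + h_0·M_1 = 6(Δ_0 - g'(0)) = 15 and h_2·M_2 + 2h_2·M_3 = 6(g'(6) - Δ_2) = 9.
Hence M_0 = 131/42, M_1 = -26/21, M_2 = -229/42, M_3 = 209/42.
On [4, 6], g(x) = 2 - 85/42·(x - 4) - 229/84·(x - 4)² + 73/84·(x - 4)³.
With (x - 4) = 4/3: g(16/3) = -1976/567.

-3.4850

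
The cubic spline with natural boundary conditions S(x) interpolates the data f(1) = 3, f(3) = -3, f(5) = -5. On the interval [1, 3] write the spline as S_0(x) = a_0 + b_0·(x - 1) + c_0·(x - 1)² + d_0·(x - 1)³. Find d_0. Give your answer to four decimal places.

0.1250

Let σ_i = S''(x_i). Step sizes h_i = 2, 2; slopes of the chords Δ_i = (y_(i+1) - y_i)/h_i = -3, -1.
  2·σ_0 + 8·σ_1 + 2·σ_2 = 6(Δ_1 - Δ_0) = 12
Natural end conditions: σ_0 = σ_2 = 0.
Solving the tridiagonal system: σ_0 = 0, σ_1 = 3/2, σ_2 = 0.
On [1, 3], with S_0(x) = a_0 + b_0·(x - 1) + c_0·(x - 1)² + d_0·(x - 1)³: c_0 = σ_0/2 = 0, d_0 = (σ_1 - σ_0)/(6h_0) = 1/8, b_0 = Δ_0 - h_0(2σ_0 + σ_1)/6 = -7/2.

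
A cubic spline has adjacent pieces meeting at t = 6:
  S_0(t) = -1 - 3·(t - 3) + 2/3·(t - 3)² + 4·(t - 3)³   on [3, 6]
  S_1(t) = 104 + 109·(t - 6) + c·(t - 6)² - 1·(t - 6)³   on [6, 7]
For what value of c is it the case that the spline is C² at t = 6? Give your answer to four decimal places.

36.6667

S_0''(t) = 4/3 + 24·(t - 3), so S_0''(6) = 220/3. On the right, S_1''(6) = 2c, so c = 110/3.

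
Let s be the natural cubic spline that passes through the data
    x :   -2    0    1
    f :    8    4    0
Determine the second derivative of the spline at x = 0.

-2

Put m_i = s'' at the i-th knot. Here h = (2, 1) and Δ = (-2, -4), so the interior equations h_(i-1)·m_(i-1) + 2(h_(i-1)+h_i)·m_i + h_i·m_(i+1) = 6(Δ_i − Δ_(i-1)) read
  2·m_0 + 6·m_1 + 1·m_2 = 6(Δ_1 - Δ_0) = -12
Natural end conditions: m_0 = m_2 = 0.
Forward elimination and back-substitution give m_0 = 0, m_1 = -2, m_2 = 0.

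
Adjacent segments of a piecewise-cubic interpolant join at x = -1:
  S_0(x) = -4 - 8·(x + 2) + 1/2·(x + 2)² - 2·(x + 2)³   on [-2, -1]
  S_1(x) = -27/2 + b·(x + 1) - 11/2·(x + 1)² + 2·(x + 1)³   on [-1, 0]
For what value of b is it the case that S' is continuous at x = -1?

-13

S_0'(x) = -8 + 1·(x + 2) - 6·(x + 2)², so S_0'(-1) = -13. On the right, S_1'(-1) = b, so b = -13.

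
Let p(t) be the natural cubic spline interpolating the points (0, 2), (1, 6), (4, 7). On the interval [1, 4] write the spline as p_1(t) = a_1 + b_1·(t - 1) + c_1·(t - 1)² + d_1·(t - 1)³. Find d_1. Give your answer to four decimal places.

0.1528

Put M_i = p'' at the i-th knot. Here h = (1, 3) and Δ = (4, 1/3), so the interior equations h_(i-1)·M_(i-1) + 2(h_(i-1)+h_i)·M_i + h_i·M_(i+1) = 6(Δ_i − Δ_(i-1)) read
  1·M_0 + 8·M_1 + 3·M_2 = 6(Δ_1 - Δ_0) = -22
Natural end conditions: M_0 = M_2 = 0.
Hence M_0 = 0, M_1 = -11/4, M_2 = 0.
On [1, 4], with p_1(t) = a_1 + b_1·(t - 1) + c_1·(t - 1)² + d_1·(t - 1)³: c_1 = M_1/2 = -11/8, d_1 = (M_2 - M_1)/(6h_1) = 11/72, b_1 = Δ_1 - h_1(2M_1 + M_2)/6 = 37/12.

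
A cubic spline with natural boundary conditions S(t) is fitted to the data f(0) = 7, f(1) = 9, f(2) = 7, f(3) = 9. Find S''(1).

With M_i denoting the second derivative at x_i, h_i = 1, 1, 1, and Δ_i = (y_(i+1) − y_i)/h_i = 2, -2, 2:
  1·M_0 + 4·M_1 + 1·M_2 = 6(Δ_1 - Δ_0) = -24
  1·M_1 + 4·M_2 + 1·M_3 = 6(Δ_2 - Δ_1) = 24
Natural end conditions: M_0 = M_3 = 0.
Hence M_0 = 0, M_1 = -8, M_2 = 8, M_3 = 0.

-8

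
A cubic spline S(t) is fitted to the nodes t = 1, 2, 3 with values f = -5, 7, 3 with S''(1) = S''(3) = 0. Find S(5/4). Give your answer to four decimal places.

With m_i denoting the second derivative at x_i, h_i = 1, 1, and Δ_i = (y_(i+1) − y_i)/h_i = 12, -4:
  1·m_0 + 4·m_1 + 1·m_2 = 6(Δ_1 - Δ_0) = -96
Natural end conditions: m_0 = m_2 = 0.
Solving: m_0 = 0, m_1 = -24, m_2 = 0.
On [1, 2], S(t) = -5 + 16·(t - 1) + 0·(t - 1)² - 4·(t - 1)³.
With (t - 1) = 1/4: S(5/4) = -17/16.

-1.0625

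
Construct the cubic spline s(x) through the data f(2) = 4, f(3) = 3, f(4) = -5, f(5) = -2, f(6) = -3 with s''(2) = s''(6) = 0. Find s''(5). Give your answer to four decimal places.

Put M_i = s'' at the i-th knot. Here h = (1, 1, 1, 1) and Δ = (-1, -8, 3, -1), so the interior equations h_(i-1)·M_(i-1) + 2(h_(i-1)+h_i)·M_i + h_i·M_(i+1) = 6(Δ_i − Δ_(i-1)) read
  1·M_0 + 4·M_1 + 1·M_2 = 6(Δ_1 - Δ_0) = -42
  1·M_1 + 4·M_2 + 1·M_3 = 6(Δ_2 - Δ_1) = 66
  1·M_2 + 4·M_3 + 1·M_4 = 6(Δ_3 - Δ_2) = -24
Natural end conditions: M_0 = M_4 = 0.
Forward elimination and back-substitution give M_0 = 0, M_1 = -459/28, M_2 = 165/7, M_3 = -333/28, M_4 = 0.

-11.8929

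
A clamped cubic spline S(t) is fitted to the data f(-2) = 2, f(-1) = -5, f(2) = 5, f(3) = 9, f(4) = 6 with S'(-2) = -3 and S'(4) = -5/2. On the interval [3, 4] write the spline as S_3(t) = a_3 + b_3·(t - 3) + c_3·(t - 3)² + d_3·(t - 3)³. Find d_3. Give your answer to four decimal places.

Put M_i = S'' at the i-th knot. Here h = (1, 3, 1, 1) and Δ = (-7, 10/3, 4, -3), so the interior equations h_(i-1)·M_(i-1) + 2(h_(i-1)+h_i)·M_i + h_i·M_(i+1) = 6(Δ_i − Δ_(i-1)) read
  1·M_0 + 8·M_1 + 3·M_2 = 6(Δ_1 - Δ_0) = 62
  3·M_1 + 8·M_2 + 1·M_3 = 6(Δ_2 - Δ_1) = 4
  1·M_2 + 4·M_3 + 1·M_4 = 6(Δ_3 - Δ_2) = -42
Clamped end conditions give two more equations: 2h_0·M_0 + h_0·M_1 = 6(Δ_0 - S'(-2)) = -24 and h_3·M_3 + 2h_3·M_4 = 6(S'(4) - Δ_3) = 3.
Solving: M_0 = -3953/228, M_1 = 1217/114, M_2 = -461/228, M_3 = -1351/114, M_4 = 1693/228.
On [3, 4], with S_3(t) = a_3 + b_3·(t - 3) + c_3·(t - 3)² + d_3·(t - 3)³: c_3 = M_3/2 = -1351/228, d_3 = (M_4 - M_3)/(6h_3) = 1465/456, b_3 = Δ_3 - h_3(2M_3 + M_4)/6 = -131/456.

3.2127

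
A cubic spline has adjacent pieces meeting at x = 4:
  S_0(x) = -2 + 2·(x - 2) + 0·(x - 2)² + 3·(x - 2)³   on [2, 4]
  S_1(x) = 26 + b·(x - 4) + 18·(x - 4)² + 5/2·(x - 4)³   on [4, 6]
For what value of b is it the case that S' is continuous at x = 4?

38

S_0'(x) = 2 + 0·(x - 2) + 9·(x - 2)², so S_0'(4) = 38. On the right, S_1'(4) = b, so b = 38.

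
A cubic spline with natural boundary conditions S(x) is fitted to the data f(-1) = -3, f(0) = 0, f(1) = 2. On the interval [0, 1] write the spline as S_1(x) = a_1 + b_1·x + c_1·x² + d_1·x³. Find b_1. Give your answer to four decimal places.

2.5000

Let m_i = S''(x_i). Step sizes h_i = 1, 1; slopes of the chords Δ_i = (y_(i+1) - y_i)/h_i = 3, 2.
  1·m_0 + 4·m_1 + 1·m_2 = 6(Δ_1 - Δ_0) = -6
Natural end conditions: m_0 = m_2 = 0.
Solving: m_0 = 0, m_1 = -3/2, m_2 = 0.
On [0, 1], with S_1(x) = a_1 + b_1·x + c_1·x² + d_1·x³: c_1 = m_1/2 = -3/4, d_1 = (m_2 - m_1)/(6h_1) = 1/4, b_1 = Δ_1 - h_1(2m_1 + m_2)/6 = 5/2.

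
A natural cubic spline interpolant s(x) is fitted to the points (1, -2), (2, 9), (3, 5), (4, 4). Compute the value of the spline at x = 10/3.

Write M_i for s''(x_i). With h_i = 1, 1, 1 and divided differences Δ_i = 11, -4, -1, the continuity of s' gives the tridiagonal system
  1·M_0 + 4·M_1 + 1·M_2 = 6(Δ_1 - Δ_0) = -90
  1·M_1 + 4·M_2 + 1·M_3 = 6(Δ_2 - Δ_1) = 18
Natural end conditions: M_0 = M_3 = 0.
Solving: M_0 = 0, M_1 = -126/5, M_2 = 54/5, M_3 = 0.
On [3, 4], s(x) = 5 - 23/5·(x - 3) + 27/5·(x - 3)² - 9/5·(x - 3)³.
With (x - 3) = 1/3: s(10/3) = 4.

4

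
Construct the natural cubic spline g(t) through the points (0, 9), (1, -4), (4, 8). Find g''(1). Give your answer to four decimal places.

Write σ_i for g''(x_i). With h_i = 1, 3 and divided differences Δ_i = -13, 4, the continuity of g' gives the tridiagonal system
  1·σ_0 + 8·σ_1 + 3·σ_2 = 6(Δ_1 - Δ_0) = 102
Natural end conditions: σ_0 = σ_2 = 0.
Solving: σ_0 = 0, σ_1 = 51/4, σ_2 = 0.

12.7500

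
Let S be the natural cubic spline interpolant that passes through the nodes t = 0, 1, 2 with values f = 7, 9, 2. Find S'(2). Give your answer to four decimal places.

-9.2500

Write M_i for S''(x_i). With h_i = 1, 1 and divided differences Δ_i = 2, -7, the continuity of S' gives the tridiagonal system
  1·M_0 + 4·M_1 + 1·M_2 = 6(Δ_1 - Δ_0) = -54
Natural end conditions: M_0 = M_2 = 0.
Forward elimination and back-substitution give M_0 = 0, M_1 = -27/2, M_2 = 0.
On [1, 2], S'(t) = b_1 + 2c_1·(t - 1) + 3d_1·(t - 1)² with b_1 = Δ_1 - h_1(2M_1 + M_2)/6 = -5/2, c_1 = M_1/2 = -27/4, d_1 = (M_2 - M_1)/(6h_1) = 9/4. So S'(2) = -37/4.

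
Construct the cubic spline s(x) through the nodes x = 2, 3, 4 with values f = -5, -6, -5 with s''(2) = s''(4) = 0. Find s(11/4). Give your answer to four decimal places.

Let M_i = s''(x_i). Step sizes h_i = 1, 1; slopes of the chords Δ_i = (y_(i+1) - y_i)/h_i = -1, 1.
  1·M_0 + 4·M_1 + 1·M_2 = 6(Δ_1 - Δ_0) = 12
Natural end conditions: M_0 = M_2 = 0.
Hence M_0 = 0, M_1 = 3, M_2 = 0.
On [2, 3], s(x) = -5 - 3/2·(x - 2) + 0·(x - 2)² + 1/2·(x - 2)³.
With (x - 2) = 3/4: s(11/4) = -757/128.

-5.9141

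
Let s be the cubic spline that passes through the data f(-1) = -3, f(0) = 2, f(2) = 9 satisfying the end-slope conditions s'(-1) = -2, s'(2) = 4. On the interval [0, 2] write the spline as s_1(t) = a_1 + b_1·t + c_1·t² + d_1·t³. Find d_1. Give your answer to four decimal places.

Write m_i for s''(x_i). With h_i = 1, 2 and divided differences Δ_i = 5, 7/2, the continuity of s' gives the tridiagonal system
  1·m_0 + 6·m_1 + 2·m_2 = 6(Δ_1 - Δ_0) = -9
Clamped end conditions give two more equations: 2h_0·m_0 + h_0·m_1 = 6(Δ_0 - s'(-1)) = 42 and h_1·m_1 + 2h_1·m_2 = 6(s'(2) - Δ_1) = 3.
Solving: m_0 = 49/2, m_1 = -7, m_2 = 17/4.
On [0, 2], with s_1(t) = a_1 + b_1·t + c_1·t² + d_1·t³: c_1 = m_1/2 = -7/2, d_1 = (m_2 - m_1)/(6h_1) = 15/16, b_1 = Δ_1 - h_1(2m_1 + m_2)/6 = 27/4.

0.9375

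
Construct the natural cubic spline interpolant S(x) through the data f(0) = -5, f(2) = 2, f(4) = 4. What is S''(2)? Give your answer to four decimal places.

Put m_i = S'' at the i-th knot. Here h = (2, 2) and Δ = (7/2, 1), so the interior equations h_(i-1)·m_(i-1) + 2(h_(i-1)+h_i)·m_i + h_i·m_(i+1) = 6(Δ_i − Δ_(i-1)) read
  2·m_0 + 8·m_1 + 2·m_2 = 6(Δ_1 - Δ_0) = -15
Natural end conditions: m_0 = m_2 = 0.
Hence m_0 = 0, m_1 = -15/8, m_2 = 0.

-1.8750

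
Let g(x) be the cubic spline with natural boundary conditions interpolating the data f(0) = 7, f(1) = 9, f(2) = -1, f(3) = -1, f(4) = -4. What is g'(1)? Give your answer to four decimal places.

With M_i denoting the second derivative at x_i, h_i = 1, 1, 1, 1, and Δ_i = (y_(i+1) − y_i)/h_i = 2, -10, 0, -3:
  1·M_0 + 4·M_1 + 1·M_2 = 6(Δ_1 - Δ_0) = -72
  1·M_1 + 4·M_2 + 1·M_3 = 6(Δ_2 - Δ_1) = 60
  1·M_2 + 4·M_3 + 1·M_4 = 6(Δ_3 - Δ_2) = -18
Natural end conditions: M_0 = M_4 = 0.
Solving the tridiagonal system: M_0 = 0, M_1 = -669/28, M_2 = 165/7, M_3 = -291/28, M_4 = 0.
On [1, 2], g'(x) = b_1 + 2c_1·(x - 1) + 3d_1·(x - 1)² with b_1 = Δ_1 - h_1(2M_1 + M_2)/6 = -167/28, c_1 = M_1/2 = -669/56, d_1 = (M_2 - M_1)/(6h_1) = 443/56. So g'(1) = -167/28.

-5.9643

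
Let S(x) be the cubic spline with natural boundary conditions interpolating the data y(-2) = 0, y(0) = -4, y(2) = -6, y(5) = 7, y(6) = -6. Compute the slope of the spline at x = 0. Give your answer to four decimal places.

With m_i denoting the second derivative at x_i, h_i = 2, 2, 3, 1, and Δ_i = (y_(i+1) − y_i)/h_i = -2, -1, 13/3, -13:
  2·m_0 + 8·m_1 + 2·m_2 = 6(Δ_1 - Δ_0) = 6
  2·m_1 + 10·m_2 + 3·m_3 = 6(Δ_2 - Δ_1) = 32
  3·m_2 + 8·m_3 + 1·m_4 = 6(Δ_3 - Δ_2) = -104
Natural end conditions: m_0 = m_4 = 0.
Solving: m_0 = 0, m_1 = -355/268, m_2 = 556/67, m_3 = -2159/134, m_4 = 0.
On [0, 2], S'(x) = b_1 + 2c_1·x + 3d_1·x² with b_1 = Δ_1 - h_1(2m_1 + m_2)/6 = -1159/402, c_1 = m_1/2 = -355/536, d_1 = (m_2 - m_1)/(6h_1) = 2579/3216. So S'(0) = -1159/402.

-2.8831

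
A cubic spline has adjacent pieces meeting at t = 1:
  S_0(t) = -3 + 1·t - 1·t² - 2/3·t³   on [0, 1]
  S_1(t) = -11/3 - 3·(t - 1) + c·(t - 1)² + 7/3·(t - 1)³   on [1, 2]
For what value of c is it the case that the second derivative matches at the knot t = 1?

-3

S_0''(t) = -2 - 4·t, so S_0''(1) = -6. On the right, S_1''(1) = 2c, so c = -3.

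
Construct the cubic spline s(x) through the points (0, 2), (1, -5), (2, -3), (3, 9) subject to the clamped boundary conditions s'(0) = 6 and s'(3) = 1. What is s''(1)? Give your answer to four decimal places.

Write M_i for s''(x_i). With h_i = 1, 1, 1 and divided differences Δ_i = -7, 2, 12, the continuity of s' gives the tridiagonal system
  1·M_0 + 4·M_1 + 1·M_2 = 6(Δ_1 - Δ_0) = 54
  1·M_1 + 4·M_2 + 1·M_3 = 6(Δ_2 - Δ_1) = 60
Clamped end conditions give two more equations: 2h_0·M_0 + h_0·M_1 = 6(Δ_0 - s'(0)) = -78 and h_2·M_2 + 2h_2·M_3 = 6(s'(3) - Δ_2) = -66.
Solving the tridiagonal system: M_0 = -148/3, M_1 = 62/3, M_2 = 62/3, M_3 = -130/3.

20.6667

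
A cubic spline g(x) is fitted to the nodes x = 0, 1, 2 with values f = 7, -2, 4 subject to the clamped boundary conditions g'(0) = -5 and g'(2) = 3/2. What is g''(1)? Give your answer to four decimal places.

Put M_i = g'' at the i-th knot. Here h = (1, 1) and Δ = (-9, 6), so the interior equations h_(i-1)·M_(i-1) + 2(h_(i-1)+h_i)·M_i + h_i·M_(i+1) = 6(Δ_i − Δ_(i-1)) read
  1·M_0 + 4·M_1 + 1·M_2 = 6(Δ_1 - Δ_0) = 90
Clamped end conditions give two more equations: 2h_0·M_0 + h_0·M_1 = 6(Δ_0 - g'(0)) = -24 and h_1·M_1 + 2h_1·M_2 = 6(g'(2) - Δ_1) = -27.
Solving the tridiagonal system: M_0 = -125/4, M_1 = 77/2, M_2 = -131/4.

38.5000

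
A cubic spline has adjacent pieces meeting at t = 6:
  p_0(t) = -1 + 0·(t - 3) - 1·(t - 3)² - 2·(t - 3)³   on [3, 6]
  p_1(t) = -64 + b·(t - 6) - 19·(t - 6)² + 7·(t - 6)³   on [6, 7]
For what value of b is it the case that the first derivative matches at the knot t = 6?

p_0'(t) = 0 - 2·(t - 3) - 6·(t - 3)², so p_0'(6) = -60. On the right, p_1'(6) = b, so b = -60.

-60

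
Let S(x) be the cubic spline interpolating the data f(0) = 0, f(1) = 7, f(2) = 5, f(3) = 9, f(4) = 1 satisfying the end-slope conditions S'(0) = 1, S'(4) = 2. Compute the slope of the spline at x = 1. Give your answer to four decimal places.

3.0714

Let m_i = S''(x_i). Step sizes h_i = 1, 1, 1, 1; slopes of the chords Δ_i = (y_(i+1) - y_i)/h_i = 7, -2, 4, -8.
  1·m_0 + 4·m_1 + 1·m_2 = 6(Δ_1 - Δ_0) = -54
  1·m_1 + 4·m_2 + 1·m_3 = 6(Δ_2 - Δ_1) = 36
  1·m_2 + 4·m_3 + 1·m_4 = 6(Δ_3 - Δ_2) = -72
Clamped end conditions give two more equations: 2h_0·m_0 + h_0·m_1 = 6(Δ_0 - S'(0)) = 36 and h_3·m_3 + 2h_3·m_4 = 6(S'(4) - Δ_3) = 60.
Hence m_0 = 223/7, m_1 = -194/7, m_2 = 25, m_3 = -254/7, m_4 = 337/7.
On [1, 2], S'(x) = b_1 + 2c_1·(x - 1) + 3d_1·(x - 1)² with b_1 = Δ_1 - h_1(2m_1 + m_2)/6 = 43/14, c_1 = m_1/2 = -97/7, d_1 = (m_2 - m_1)/(6h_1) = 123/14. So S'(1) = 43/14.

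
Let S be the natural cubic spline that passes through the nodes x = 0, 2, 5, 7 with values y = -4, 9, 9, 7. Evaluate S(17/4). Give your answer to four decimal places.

Let m_i = S''(x_i). Step sizes h_i = 2, 3, 2; slopes of the chords Δ_i = (y_(i+1) - y_i)/h_i = 13/2, 0, -1.
  2·m_0 + 10·m_1 + 3·m_2 = 6(Δ_1 - Δ_0) = -39
  3·m_1 + 10·m_2 + 2·m_3 = 6(Δ_2 - Δ_1) = -6
Natural end conditions: m_0 = m_3 = 0.
Forward elimination and back-substitution give m_0 = 0, m_1 = -372/91, m_2 = 57/91, m_3 = 0.
On [2, 5], S(x) = 9 + 687/182·(x - 2) - 186/91·(x - 2)² + 11/42·(x - 2)³.
With (x - 2) = 9/4: S(17/4) = 117981/11648.

10.1289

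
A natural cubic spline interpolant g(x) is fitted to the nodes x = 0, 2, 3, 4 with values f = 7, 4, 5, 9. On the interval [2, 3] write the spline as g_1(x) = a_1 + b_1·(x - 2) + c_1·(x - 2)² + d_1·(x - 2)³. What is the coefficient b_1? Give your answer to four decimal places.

-0.2826

Write m_i for g''(x_i). With h_i = 2, 1, 1 and divided differences Δ_i = -3/2, 1, 4, the continuity of g' gives the tridiagonal system
  2·m_0 + 6·m_1 + 1·m_2 = 6(Δ_1 - Δ_0) = 15
  1·m_1 + 4·m_2 + 1·m_3 = 6(Δ_2 - Δ_1) = 18
Natural end conditions: m_0 = m_3 = 0.
Solving: m_0 = 0, m_1 = 42/23, m_2 = 93/23, m_3 = 0.
On [2, 3], with g_1(x) = a_1 + b_1·(x - 2) + c_1·(x - 2)² + d_1·(x - 2)³: c_1 = m_1/2 = 21/23, d_1 = (m_2 - m_1)/(6h_1) = 17/46, b_1 = Δ_1 - h_1(2m_1 + m_2)/6 = -13/46.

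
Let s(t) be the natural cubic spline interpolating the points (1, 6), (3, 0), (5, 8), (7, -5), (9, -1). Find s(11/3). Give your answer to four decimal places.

3.0437

Write M_i for s''(x_i). With h_i = 2, 2, 2, 2 and divided differences Δ_i = -3, 4, -13/2, 2, the continuity of s' gives the tridiagonal system
  2·M_0 + 8·M_1 + 2·M_2 = 6(Δ_1 - Δ_0) = 42
  2·M_1 + 8·M_2 + 2·M_3 = 6(Δ_2 - Δ_1) = -63
  2·M_2 + 8·M_3 + 2·M_4 = 6(Δ_3 - Δ_2) = 51
Natural end conditions: M_0 = M_4 = 0.
Hence M_0 = 0, M_1 = 933/112, M_2 = -345/28, M_3 = 1059/112, M_4 = 0.
On [3, 5], s(t) = 0 + 143/56·(t - 3) + 933/224·(t - 3)² - 771/448·(t - 3)³.
With (t - 3) = 2/3: s(11/3) = 767/252.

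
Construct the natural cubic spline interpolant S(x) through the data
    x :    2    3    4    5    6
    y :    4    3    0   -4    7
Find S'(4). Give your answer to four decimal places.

-5.6250

Write m_i for S''(x_i). With h_i = 1, 1, 1, 1 and divided differences Δ_i = -1, -3, -4, 11, the continuity of S' gives the tridiagonal system
  1·m_0 + 4·m_1 + 1·m_2 = 6(Δ_1 - Δ_0) = -12
  1·m_1 + 4·m_2 + 1·m_3 = 6(Δ_2 - Δ_1) = -6
  1·m_2 + 4·m_3 + 1·m_4 = 6(Δ_3 - Δ_2) = 90
Natural end conditions: m_0 = m_4 = 0.
Hence m_0 = 0, m_1 = -33/28, m_2 = -51/7, m_3 = 681/28, m_4 = 0.
On [4, 5], S'(x) = b_2 + 2c_2·(x - 4) + 3d_2·(x - 4)² with b_2 = Δ_2 - h_2(2m_2 + m_3)/6 = -45/8, c_2 = m_2/2 = -51/14, d_2 = (m_3 - m_2)/(6h_2) = 295/56. So S'(4) = -45/8.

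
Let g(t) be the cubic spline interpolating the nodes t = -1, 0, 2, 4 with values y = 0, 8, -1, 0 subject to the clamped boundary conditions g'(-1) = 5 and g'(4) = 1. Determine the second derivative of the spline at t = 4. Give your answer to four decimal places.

Put σ_i = g'' at the i-th knot. Here h = (1, 2, 2) and Δ = (8, -9/2, 1/2), so the interior equations h_(i-1)·σ_(i-1) + 2(h_(i-1)+h_i)·σ_i + h_i·σ_(i+1) = 6(Δ_i − Δ_(i-1)) read
  1·σ_0 + 6·σ_1 + 2·σ_2 = 6(Δ_1 - Δ_0) = -75
  2·σ_1 + 8·σ_2 + 2·σ_3 = 6(Δ_2 - Δ_1) = 30
Clamped end conditions give two more equations: 2h_0·σ_0 + h_0·σ_1 = 6(Δ_0 - g'(-1)) = 18 and h_2·σ_2 + 2h_2·σ_3 = 6(g'(4) - Δ_2) = 3.
Forward elimination and back-substitution give σ_0 = 422/23, σ_1 = -430/23, σ_2 = 433/46, σ_3 = -91/23.

-3.9565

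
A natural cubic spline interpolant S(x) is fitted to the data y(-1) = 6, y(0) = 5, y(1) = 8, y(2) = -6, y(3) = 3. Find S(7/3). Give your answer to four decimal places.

With σ_i denoting the second derivative at x_i, h_i = 1, 1, 1, 1, and Δ_i = (y_(i+1) − y_i)/h_i = -1, 3, -14, 9:
  1·σ_0 + 4·σ_1 + 1·σ_2 = 6(Δ_1 - Δ_0) = 24
  1·σ_1 + 4·σ_2 + 1·σ_3 = 6(Δ_2 - Δ_1) = -102
  1·σ_2 + 4·σ_3 + 1·σ_4 = 6(Δ_3 - Δ_2) = 138
Natural end conditions: σ_0 = σ_4 = 0.
Solving the tridiagonal system: σ_0 = 0, σ_1 = 453/28, σ_2 = -285/7, σ_3 = 1251/28, σ_4 = 0.
On [2, 3], S(x) = -6 - 165/28·(x - 2) + 1251/56·(x - 2)² - 417/56·(x - 2)³.
With (x - 2) = 1/3: S(7/3) = -1451/252.

-5.7579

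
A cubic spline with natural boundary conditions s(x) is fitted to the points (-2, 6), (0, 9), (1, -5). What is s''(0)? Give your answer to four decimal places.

-15.5000

Write M_i for s''(x_i). With h_i = 2, 1 and divided differences Δ_i = 3/2, -14, the continuity of s' gives the tridiagonal system
  2·M_0 + 6·M_1 + 1·M_2 = 6(Δ_1 - Δ_0) = -93
Natural end conditions: M_0 = M_2 = 0.
Forward elimination and back-substitution give M_0 = 0, M_1 = -31/2, M_2 = 0.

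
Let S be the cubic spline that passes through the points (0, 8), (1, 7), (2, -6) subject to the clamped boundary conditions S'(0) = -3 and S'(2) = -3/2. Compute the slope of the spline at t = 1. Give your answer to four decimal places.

With M_i denoting the second derivative at x_i, h_i = 1, 1, and Δ_i = (y_(i+1) − y_i)/h_i = -1, -13:
  1·M_0 + 4·M_1 + 1·M_2 = 6(Δ_1 - Δ_0) = -72
Clamped end conditions give two more equations: 2h_0·M_0 + h_0·M_1 = 6(Δ_0 - S'(0)) = 12 and h_1·M_1 + 2h_1·M_2 = 6(S'(2) - Δ_1) = 69.
Forward elimination and back-substitution give M_0 = 99/4, M_1 = -75/2, M_2 = 213/4.
On [1, 2], S'(t) = b_1 + 2c_1·(t - 1) + 3d_1·(t - 1)² with b_1 = Δ_1 - h_1(2M_1 + M_2)/6 = -75/8, c_1 = M_1/2 = -75/4, d_1 = (M_2 - M_1)/(6h_1) = 121/8. So S'(1) = -75/8.

-9.3750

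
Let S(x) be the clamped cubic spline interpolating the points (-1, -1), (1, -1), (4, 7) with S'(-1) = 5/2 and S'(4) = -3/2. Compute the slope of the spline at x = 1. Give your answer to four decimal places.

1.1500

Write σ_i for S''(x_i). With h_i = 2, 3 and divided differences Δ_i = 0, 8/3, the continuity of S' gives the tridiagonal system
  2·σ_0 + 10·σ_1 + 3·σ_2 = 6(Δ_1 - Δ_0) = 16
Clamped end conditions give two more equations: 2h_0·σ_0 + h_0·σ_1 = 6(Δ_0 - S'(-1)) = -15 and h_1·σ_1 + 2h_1·σ_2 = 6(S'(4) - Δ_1) = -25.
Hence σ_0 = -123/20, σ_1 = 24/5, σ_2 = -197/30.
On [1, 4], S'(x) = b_1 + 2c_1·(x - 1) + 3d_1·(x - 1)² with b_1 = Δ_1 - h_1(2σ_1 + σ_2)/6 = 23/20, c_1 = σ_1/2 = 12/5, d_1 = (σ_2 - σ_1)/(6h_1) = -341/540. So S'(1) = 23/20.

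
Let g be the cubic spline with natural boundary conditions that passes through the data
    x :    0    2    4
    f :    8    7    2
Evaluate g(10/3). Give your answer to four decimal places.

3.9630

Put σ_i = g'' at the i-th knot. Here h = (2, 2) and Δ = (-1/2, -5/2), so the interior equations h_(i-1)·σ_(i-1) + 2(h_(i-1)+h_i)·σ_i + h_i·σ_(i+1) = 6(Δ_i − Δ_(i-1)) read
  2·σ_0 + 8·σ_1 + 2·σ_2 = 6(Δ_1 - Δ_0) = -12
Natural end conditions: σ_0 = σ_2 = 0.
Solving the tridiagonal system: σ_0 = 0, σ_1 = -3/2, σ_2 = 0.
On [2, 4], g(x) = 7 - 3/2·(x - 2) - 3/4·(x - 2)² + 1/8·(x - 2)³.
With (x - 2) = 4/3: g(10/3) = 107/27.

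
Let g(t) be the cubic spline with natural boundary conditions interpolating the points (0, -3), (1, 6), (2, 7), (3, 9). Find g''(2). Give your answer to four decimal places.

4.8000

With M_i denoting the second derivative at x_i, h_i = 1, 1, 1, and Δ_i = (y_(i+1) − y_i)/h_i = 9, 1, 2:
  1·M_0 + 4·M_1 + 1·M_2 = 6(Δ_1 - Δ_0) = -48
  1·M_1 + 4·M_2 + 1·M_3 = 6(Δ_2 - Δ_1) = 6
Natural end conditions: M_0 = M_3 = 0.
Solving the tridiagonal system: M_0 = 0, M_1 = -66/5, M_2 = 24/5, M_3 = 0.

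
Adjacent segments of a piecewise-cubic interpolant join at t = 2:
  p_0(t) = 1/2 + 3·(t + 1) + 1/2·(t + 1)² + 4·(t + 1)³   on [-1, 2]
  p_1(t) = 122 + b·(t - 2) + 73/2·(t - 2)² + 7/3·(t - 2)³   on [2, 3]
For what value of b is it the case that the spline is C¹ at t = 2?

p_0'(t) = 3 + 1·(t + 1) + 12·(t + 1)², so p_0'(2) = 114. On the right, p_1'(2) = b, so b = 114.

114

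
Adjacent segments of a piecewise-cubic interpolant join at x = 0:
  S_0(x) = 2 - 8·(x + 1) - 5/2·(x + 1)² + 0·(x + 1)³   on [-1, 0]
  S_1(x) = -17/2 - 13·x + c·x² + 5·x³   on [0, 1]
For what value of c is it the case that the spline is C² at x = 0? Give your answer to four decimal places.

-2.5000

S_0''(x) = -5 + 0·(x + 1), so S_0''(0) = -5. On the right, S_1''(0) = 2c, so c = -5/2.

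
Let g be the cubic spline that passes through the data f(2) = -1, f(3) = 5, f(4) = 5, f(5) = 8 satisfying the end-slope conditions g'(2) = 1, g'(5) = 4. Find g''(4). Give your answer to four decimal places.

Let M_i = g''(x_i). Step sizes h_i = 1, 1, 1; slopes of the chords Δ_i = (y_(i+1) - y_i)/h_i = 6, 0, 3.
  1·M_0 + 4·M_1 + 1·M_2 = 6(Δ_1 - Δ_0) = -36
  1·M_1 + 4·M_2 + 1·M_3 = 6(Δ_2 - Δ_1) = 18
Clamped end conditions give two more equations: 2h_0·M_0 + h_0·M_1 = 6(Δ_0 - g'(2)) = 30 and h_2·M_2 + 2h_2·M_3 = 6(g'(5) - Δ_2) = 6.
Hence M_0 = 118/5, M_1 = -86/5, M_2 = 46/5, M_3 = -8/5.

9.2000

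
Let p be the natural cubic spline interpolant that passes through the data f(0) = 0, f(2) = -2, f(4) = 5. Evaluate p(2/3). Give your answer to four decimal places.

-1.3333

With M_i denoting the second derivative at x_i, h_i = 2, 2, and Δ_i = (y_(i+1) − y_i)/h_i = -1, 7/2:
  2·M_0 + 8·M_1 + 2·M_2 = 6(Δ_1 - Δ_0) = 27
Natural end conditions: M_0 = M_2 = 0.
Hence M_0 = 0, M_1 = 27/8, M_2 = 0.
On [0, 2], p(t) = 0 - 17/8·t + 0·t² + 9/32·t³.
With t = 2/3: p(2/3) = -4/3.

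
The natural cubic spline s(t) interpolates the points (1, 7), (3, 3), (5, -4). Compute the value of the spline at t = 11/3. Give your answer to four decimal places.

Write M_i for s''(x_i). With h_i = 2, 2 and divided differences Δ_i = -2, -7/2, the continuity of s' gives the tridiagonal system
  2·M_0 + 8·M_1 + 2·M_2 = 6(Δ_1 - Δ_0) = -9
Natural end conditions: M_0 = M_2 = 0.
Solving the tridiagonal system: M_0 = 0, M_1 = -9/8, M_2 = 0.
On [3, 5], s(t) = 3 - 11/4·(t - 3) - 9/16·(t - 3)² + 3/32·(t - 3)³.
With (t - 3) = 2/3: s(11/3) = 17/18.

0.9444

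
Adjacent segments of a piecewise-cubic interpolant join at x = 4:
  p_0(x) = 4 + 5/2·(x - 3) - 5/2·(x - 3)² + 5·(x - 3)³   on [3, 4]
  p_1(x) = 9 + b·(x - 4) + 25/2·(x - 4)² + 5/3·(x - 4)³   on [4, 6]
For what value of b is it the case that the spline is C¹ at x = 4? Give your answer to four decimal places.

p_0'(x) = 5/2 - 5·(x - 3) + 15·(x - 3)², so p_0'(4) = 25/2. On the right, p_1'(4) = b, so b = 25/2.

12.5000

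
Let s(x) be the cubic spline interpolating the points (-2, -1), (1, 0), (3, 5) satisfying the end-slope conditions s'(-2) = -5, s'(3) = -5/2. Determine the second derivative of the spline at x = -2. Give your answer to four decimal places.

4.5333

Write σ_i for s''(x_i). With h_i = 3, 2 and divided differences Δ_i = 1/3, 5/2, the continuity of s' gives the tridiagonal system
  3·σ_0 + 10·σ_1 + 2·σ_2 = 6(Δ_1 - Δ_0) = 13
Clamped end conditions give two more equations: 2h_0·σ_0 + h_0·σ_1 = 6(Δ_0 - s'(-2)) = 32 and h_1·σ_1 + 2h_1·σ_2 = 6(s'(3) - Δ_1) = -30.
Forward elimination and back-substitution give σ_0 = 68/15, σ_1 = 8/5, σ_2 = -83/10.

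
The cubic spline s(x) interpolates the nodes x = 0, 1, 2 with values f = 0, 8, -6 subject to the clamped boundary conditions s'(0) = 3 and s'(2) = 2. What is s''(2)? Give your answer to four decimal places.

80.5000

Write M_i for s''(x_i). With h_i = 1, 1 and divided differences Δ_i = 8, -14, the continuity of s' gives the tridiagonal system
  1·M_0 + 4·M_1 + 1·M_2 = 6(Δ_1 - Δ_0) = -132
Clamped end conditions give two more equations: 2h_0·M_0 + h_0·M_1 = 6(Δ_0 - s'(0)) = 30 and h_1·M_1 + 2h_1·M_2 = 6(s'(2) - Δ_1) = 96.
Forward elimination and back-substitution give M_0 = 95/2, M_1 = -65, M_2 = 161/2.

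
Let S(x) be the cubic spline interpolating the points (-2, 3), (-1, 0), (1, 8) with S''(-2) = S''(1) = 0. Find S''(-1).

Put M_i = S'' at the i-th knot. Here h = (1, 2) and Δ = (-3, 4), so the interior equations h_(i-1)·M_(i-1) + 2(h_(i-1)+h_i)·M_i + h_i·M_(i+1) = 6(Δ_i − Δ_(i-1)) read
  1·M_0 + 6·M_1 + 2·M_2 = 6(Δ_1 - Δ_0) = 42
Natural end conditions: M_0 = M_2 = 0.
Forward elimination and back-substitution give M_0 = 0, M_1 = 7, M_2 = 0.

7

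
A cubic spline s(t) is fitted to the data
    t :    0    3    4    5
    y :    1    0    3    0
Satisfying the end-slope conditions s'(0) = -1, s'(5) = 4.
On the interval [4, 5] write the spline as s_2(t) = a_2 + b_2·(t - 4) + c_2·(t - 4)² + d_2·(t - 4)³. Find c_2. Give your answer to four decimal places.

Let m_i = s''(x_i). Step sizes h_i = 3, 1, 1; slopes of the chords Δ_i = (y_(i+1) - y_i)/h_i = -1/3, 3, -3.
  3·m_0 + 8·m_1 + 1·m_2 = 6(Δ_1 - Δ_0) = 20
  1·m_1 + 4·m_2 + 1·m_3 = 6(Δ_2 - Δ_1) = -36
Clamped end conditions give two more equations: 2h_0·m_0 + h_0·m_1 = 6(Δ_0 - s'(0)) = 4 and h_2·m_2 + 2h_2·m_3 = 6(s'(5) - Δ_2) = 42.
Hence m_0 = -182/87, m_1 = 160/29, m_2 = -518/29, m_3 = 868/29.
On [4, 5], with s_2(t) = a_2 + b_2·(t - 4) + c_2·(t - 4)² + d_2·(t - 4)³: c_2 = m_2/2 = -259/29, d_2 = (m_3 - m_2)/(6h_2) = 231/29, b_2 = Δ_2 - h_2(2m_2 + m_3)/6 = -59/29.

-8.9310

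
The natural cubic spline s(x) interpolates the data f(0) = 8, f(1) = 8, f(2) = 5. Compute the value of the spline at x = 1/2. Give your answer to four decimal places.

8.2813

Put m_i = s'' at the i-th knot. Here h = (1, 1) and Δ = (0, -3), so the interior equations h_(i-1)·m_(i-1) + 2(h_(i-1)+h_i)·m_i + h_i·m_(i+1) = 6(Δ_i − Δ_(i-1)) read
  1·m_0 + 4·m_1 + 1·m_2 = 6(Δ_1 - Δ_0) = -18
Natural end conditions: m_0 = m_2 = 0.
Solving: m_0 = 0, m_1 = -9/2, m_2 = 0.
On [0, 1], s(x) = 8 + 3/4·x + 0·x² - 3/4·x³.
With x = 1/2: s(1/2) = 265/32.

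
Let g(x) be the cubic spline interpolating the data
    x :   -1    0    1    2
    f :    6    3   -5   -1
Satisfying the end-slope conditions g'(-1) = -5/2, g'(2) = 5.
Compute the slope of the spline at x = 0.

With σ_i denoting the second derivative at x_i, h_i = 1, 1, 1, and Δ_i = (y_(i+1) − y_i)/h_i = -3, -8, 4:
  1·σ_0 + 4·σ_1 + 1·σ_2 = 6(Δ_1 - Δ_0) = -30
  1·σ_1 + 4·σ_2 + 1·σ_3 = 6(Δ_2 - Δ_1) = 72
Clamped end conditions give two more equations: 2h_0·σ_0 + h_0·σ_1 = 6(Δ_0 - g'(-1)) = -3 and h_2·σ_2 + 2h_2·σ_3 = 6(g'(2) - Δ_2) = 6.
Hence σ_0 = 6, σ_1 = -15, σ_2 = 24, σ_3 = -9.
On [0, 1], g'(x) = b_1 + 2c_1·x + 3d_1·x² with b_1 = Δ_1 - h_1(2σ_1 + σ_2)/6 = -7, c_1 = σ_1/2 = -15/2, d_1 = (σ_2 - σ_1)/(6h_1) = 13/2. So g'(0) = -7.

-7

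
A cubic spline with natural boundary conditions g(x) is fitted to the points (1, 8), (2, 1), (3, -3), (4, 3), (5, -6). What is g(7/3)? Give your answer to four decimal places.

Write σ_i for g''(x_i). With h_i = 1, 1, 1, 1 and divided differences Δ_i = -7, -4, 6, -9, the continuity of g' gives the tridiagonal system
  1·σ_0 + 4·σ_1 + 1·σ_2 = 6(Δ_1 - Δ_0) = 18
  1·σ_1 + 4·σ_2 + 1·σ_3 = 6(Δ_2 - Δ_1) = 60
  1·σ_2 + 4·σ_3 + 1·σ_4 = 6(Δ_3 - Δ_2) = -90
Natural end conditions: σ_0 = σ_4 = 0.
Solving: σ_0 = 0, σ_1 = -15/14, σ_2 = 156/7, σ_3 = -393/14, σ_4 = 0.
On [2, 3], g(x) = 1 - 103/14·(x - 2) - 15/28·(x - 2)² + 109/28·(x - 2)³.
With (x - 2) = 1/3: g(7/3) = -517/378.

-1.3677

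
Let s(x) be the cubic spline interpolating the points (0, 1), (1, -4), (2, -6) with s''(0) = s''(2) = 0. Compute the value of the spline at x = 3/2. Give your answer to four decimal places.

-5.2813

Let M_i = s''(x_i). Step sizes h_i = 1, 1; slopes of the chords Δ_i = (y_(i+1) - y_i)/h_i = -5, -2.
  1·M_0 + 4·M_1 + 1·M_2 = 6(Δ_1 - Δ_0) = 18
Natural end conditions: M_0 = M_2 = 0.
Hence M_0 = 0, M_1 = 9/2, M_2 = 0.
On [1, 2], s(x) = -4 - 7/2·(x - 1) + 9/4·(x - 1)² - 3/4·(x - 1)³.
With (x - 1) = 1/2: s(3/2) = -169/32.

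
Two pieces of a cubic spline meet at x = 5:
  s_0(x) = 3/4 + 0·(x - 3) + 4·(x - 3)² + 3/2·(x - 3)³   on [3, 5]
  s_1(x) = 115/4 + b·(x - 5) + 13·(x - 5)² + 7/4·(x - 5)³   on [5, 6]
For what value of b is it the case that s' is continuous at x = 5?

s_0'(x) = 0 + 8·(x - 3) + 9/2·(x - 3)², so s_0'(5) = 34. On the right, s_1'(5) = b, so b = 34.

34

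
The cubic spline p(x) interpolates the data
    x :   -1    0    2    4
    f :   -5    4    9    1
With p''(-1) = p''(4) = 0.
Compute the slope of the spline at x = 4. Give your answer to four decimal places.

-5.1818

With M_i denoting the second derivative at x_i, h_i = 1, 2, 2, and Δ_i = (y_(i+1) − y_i)/h_i = 9, 5/2, -4:
  1·M_0 + 6·M_1 + 2·M_2 = 6(Δ_1 - Δ_0) = -39
  2·M_1 + 8·M_2 + 2·M_3 = 6(Δ_2 - Δ_1) = -39
Natural end conditions: M_0 = M_3 = 0.
Forward elimination and back-substitution give M_0 = 0, M_1 = -117/22, M_2 = -39/11, M_3 = 0.
On [2, 4], p'(x) = b_2 + 2c_2·(x - 2) + 3d_2·(x - 2)² with b_2 = Δ_2 - h_2(2M_2 + M_3)/6 = -18/11, c_2 = M_2/2 = -39/22, d_2 = (M_3 - M_2)/(6h_2) = 13/44. So p'(4) = -57/11.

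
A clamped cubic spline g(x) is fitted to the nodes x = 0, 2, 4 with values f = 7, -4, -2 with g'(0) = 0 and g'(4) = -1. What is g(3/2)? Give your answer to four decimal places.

Write σ_i for g''(x_i). With h_i = 2, 2 and divided differences Δ_i = -11/2, 1, the continuity of g' gives the tridiagonal system
  2·σ_0 + 8·σ_1 + 2·σ_2 = 6(Δ_1 - Δ_0) = 39
Clamped end conditions give two more equations: 2h_0·σ_0 + h_0·σ_1 = 6(Δ_0 - g'(0)) = -33 and h_1·σ_1 + 2h_1·σ_2 = 6(g'(4) - Δ_1) = -12.
Forward elimination and back-substitution give σ_0 = -107/8, σ_1 = 41/4, σ_2 = -65/8.
On [0, 2], g(x) = 7 + 0·x - 107/16·x² + 63/32·x³.
With x = 3/2: g(3/2) = -359/256.

-1.4023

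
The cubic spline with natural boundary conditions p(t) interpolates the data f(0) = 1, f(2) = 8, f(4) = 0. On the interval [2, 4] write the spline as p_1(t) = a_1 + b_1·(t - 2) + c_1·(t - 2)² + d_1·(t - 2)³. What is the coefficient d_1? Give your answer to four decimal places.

0.4688

Write σ_i for p''(x_i). With h_i = 2, 2 and divided differences Δ_i = 7/2, -4, the continuity of p' gives the tridiagonal system
  2·σ_0 + 8·σ_1 + 2·σ_2 = 6(Δ_1 - Δ_0) = -45
Natural end conditions: σ_0 = σ_2 = 0.
Hence σ_0 = 0, σ_1 = -45/8, σ_2 = 0.
On [2, 4], with p_1(t) = a_1 + b_1·(t - 2) + c_1·(t - 2)² + d_1·(t - 2)³: c_1 = σ_1/2 = -45/16, d_1 = (σ_2 - σ_1)/(6h_1) = 15/32, b_1 = Δ_1 - h_1(2σ_1 + σ_2)/6 = -1/4.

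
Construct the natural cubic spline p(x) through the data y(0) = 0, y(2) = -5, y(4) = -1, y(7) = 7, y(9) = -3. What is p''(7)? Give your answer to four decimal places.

-4.9855

Write M_i for p''(x_i). With h_i = 2, 2, 3, 2 and divided differences Δ_i = -5/2, 2, 8/3, -5, the continuity of p' gives the tridiagonal system
  2·M_0 + 8·M_1 + 2·M_2 = 6(Δ_1 - Δ_0) = 27
  2·M_1 + 10·M_2 + 3·M_3 = 6(Δ_2 - Δ_1) = 4
  3·M_2 + 10·M_3 + 2·M_4 = 6(Δ_3 - Δ_2) = -46
Natural end conditions: M_0 = M_4 = 0.
Forward elimination and back-substitution give M_0 = 0, M_1 = 2101/688, M_2 = 221/172, M_3 = -1715/344, M_4 = 0.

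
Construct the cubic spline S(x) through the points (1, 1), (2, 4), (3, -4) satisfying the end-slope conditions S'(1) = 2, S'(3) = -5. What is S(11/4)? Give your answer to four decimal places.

-2.1875

Put m_i = S'' at the i-th knot. Here h = (1, 1) and Δ = (3, -8), so the interior equations h_(i-1)·m_(i-1) + 2(h_(i-1)+h_i)·m_i + h_i·m_(i+1) = 6(Δ_i − Δ_(i-1)) read
  1·m_0 + 4·m_1 + 1·m_2 = 6(Δ_1 - Δ_0) = -66
Clamped end conditions give two more equations: 2h_0·m_0 + h_0·m_1 = 6(Δ_0 - S'(1)) = 6 and h_1·m_1 + 2h_1·m_2 = 6(S'(3) - Δ_1) = 18.
Forward elimination and back-substitution give m_0 = 16, m_1 = -26, m_2 = 22.
On [2, 3], S(x) = 4 - 3·(x - 2) - 13·(x - 2)² + 8·(x - 2)³.
With (x - 2) = 3/4: S(11/4) = -35/16.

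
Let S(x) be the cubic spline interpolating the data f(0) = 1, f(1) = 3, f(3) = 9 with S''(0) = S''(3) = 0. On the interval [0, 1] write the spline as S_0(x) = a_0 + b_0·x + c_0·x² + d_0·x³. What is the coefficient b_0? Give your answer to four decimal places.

Put M_i = S'' at the i-th knot. Here h = (1, 2) and Δ = (2, 3), so the interior equations h_(i-1)·M_(i-1) + 2(h_(i-1)+h_i)·M_i + h_i·M_(i+1) = 6(Δ_i − Δ_(i-1)) read
  1·M_0 + 6·M_1 + 2·M_2 = 6(Δ_1 - Δ_0) = 6
Natural end conditions: M_0 = M_2 = 0.
Solving: M_0 = 0, M_1 = 1, M_2 = 0.
On [0, 1], with S_0(x) = a_0 + b_0·x + c_0·x² + d_0·x³: c_0 = M_0/2 = 0, d_0 = (M_1 - M_0)/(6h_0) = 1/6, b_0 = Δ_0 - h_0(2M_0 + M_1)/6 = 11/6.

1.8333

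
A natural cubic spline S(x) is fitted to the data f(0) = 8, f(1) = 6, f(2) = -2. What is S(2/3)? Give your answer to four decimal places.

Put σ_i = S'' at the i-th knot. Here h = (1, 1) and Δ = (-2, -8), so the interior equations h_(i-1)·σ_(i-1) + 2(h_(i-1)+h_i)·σ_i + h_i·σ_(i+1) = 6(Δ_i − Δ_(i-1)) read
  1·σ_0 + 4·σ_1 + 1·σ_2 = 6(Δ_1 - Δ_0) = -36
Natural end conditions: σ_0 = σ_2 = 0.
Solving the tridiagonal system: σ_0 = 0, σ_1 = -9, σ_2 = 0.
On [0, 1], S(x) = 8 - 1/2·x + 0·x² - 3/2·x³.
With x = 2/3: S(2/3) = 65/9.

7.2222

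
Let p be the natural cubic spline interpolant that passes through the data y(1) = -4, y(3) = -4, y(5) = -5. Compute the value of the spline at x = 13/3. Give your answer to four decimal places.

With σ_i denoting the second derivative at x_i, h_i = 2, 2, and Δ_i = (y_(i+1) − y_i)/h_i = 0, -1/2:
  2·σ_0 + 8·σ_1 + 2·σ_2 = 6(Δ_1 - Δ_0) = -3
Natural end conditions: σ_0 = σ_2 = 0.
Forward elimination and back-substitution give σ_0 = 0, σ_1 = -3/8, σ_2 = 0.
On [3, 5], p(x) = -4 - 1/4·(x - 3) - 3/16·(x - 3)² + 1/32·(x - 3)³.
With (x - 3) = 4/3: p(13/3) = -124/27.

-4.5926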